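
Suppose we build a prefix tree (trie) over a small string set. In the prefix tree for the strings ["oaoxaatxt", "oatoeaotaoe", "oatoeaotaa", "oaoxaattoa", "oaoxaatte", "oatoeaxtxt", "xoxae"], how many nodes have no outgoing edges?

7

A leaf is a node with no children — equivalently, the end of a word that is not a proper prefix of any other stored word.
Those words: "oaoxaatte", "oaoxaattoa", "oaoxaatxt", "oatoeaotaa", "oatoeaotaoe", "oatoeaxtxt", "xoxae"
Leaf count: 7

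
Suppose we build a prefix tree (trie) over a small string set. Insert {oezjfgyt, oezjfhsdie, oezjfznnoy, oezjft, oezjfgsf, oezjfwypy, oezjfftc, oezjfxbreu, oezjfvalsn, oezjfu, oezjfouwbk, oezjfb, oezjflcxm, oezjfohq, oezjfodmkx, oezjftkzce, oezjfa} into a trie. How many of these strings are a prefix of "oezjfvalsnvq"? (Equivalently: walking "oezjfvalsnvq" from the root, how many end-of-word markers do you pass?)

1

Traverse "oezjfvalsnvq" character by character; count nodes along the way that are marked as word ends.
Prefixes of the query that are stored words: "oezjfvalsn"
Count: 1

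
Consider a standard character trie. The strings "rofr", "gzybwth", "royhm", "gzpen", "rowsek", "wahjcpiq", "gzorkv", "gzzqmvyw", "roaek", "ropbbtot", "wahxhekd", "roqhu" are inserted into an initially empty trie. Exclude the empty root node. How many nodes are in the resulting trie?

Trace insertions, counting only characters that open a new branch:
  "rofr" → 4 new (r, o, f, r)
  "gzybwth" → 7 new (g, z, y, b, w, t, h)
  "royhm" → prefix "ro" already present; 3 new (y, h, m)
  "gzpen" → prefix "gz" already present; 3 new (p, e, n)
  "rowsek" → prefix "ro" already present; 4 new (w, s, e, k)
  "wahjcpiq" → 8 new (w, a, h, j, c, p, i, q)
  "gzorkv" → prefix "gz" already present; 4 new (o, r, k, v)
  "gzzqmvyw" → prefix "gz" already present; 6 new (z, q, m, v, y, w)
  "roaek" → prefix "ro" already present; 3 new (a, e, k)
  "ropbbtot" → prefix "ro" already present; 6 new (p, b, b, t, o, t)
  "wahxhekd" → prefix "wah" already present; 5 new (x, h, e, k, d)
  "roqhu" → prefix "ro" already present; 3 new (q, h, u)
Total nodes = 4 + 7 + 3 + 3 + 4 + 8 + 4 + 6 + 3 + 6 + 5 + 3 = 56

56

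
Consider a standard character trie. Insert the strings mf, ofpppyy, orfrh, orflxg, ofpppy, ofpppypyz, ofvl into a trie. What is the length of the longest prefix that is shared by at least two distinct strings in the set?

6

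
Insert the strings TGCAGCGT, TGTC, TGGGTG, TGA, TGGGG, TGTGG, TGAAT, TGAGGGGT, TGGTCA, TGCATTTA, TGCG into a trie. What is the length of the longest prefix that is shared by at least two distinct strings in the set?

4

The deepest shared node is where two words last agree before diverging.
e.g. "TGCAGCGT" and "TGCATTTA" share the prefix "TGCA" of length 4; no pair shares a longer one.
Longest shared-prefix length: 4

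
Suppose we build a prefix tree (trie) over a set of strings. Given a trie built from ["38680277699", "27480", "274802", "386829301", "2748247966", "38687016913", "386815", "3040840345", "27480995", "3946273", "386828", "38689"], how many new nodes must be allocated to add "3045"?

1

The longest prefix of "3045" already in the trie is "304" (length 3).
New nodes needed: |"3045"| − 3 = 4 − 3 = 1.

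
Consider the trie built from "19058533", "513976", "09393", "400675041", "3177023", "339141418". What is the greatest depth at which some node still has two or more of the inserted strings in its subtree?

1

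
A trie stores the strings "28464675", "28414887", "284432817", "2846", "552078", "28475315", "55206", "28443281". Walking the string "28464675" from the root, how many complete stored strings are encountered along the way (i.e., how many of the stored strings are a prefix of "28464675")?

2

Walk "28464675" from the root; an end-of-word marker is hit whenever a stored word is a prefix of "28464675".
Prefixes of the query that are stored words: "2846", "28464675"
Count: 2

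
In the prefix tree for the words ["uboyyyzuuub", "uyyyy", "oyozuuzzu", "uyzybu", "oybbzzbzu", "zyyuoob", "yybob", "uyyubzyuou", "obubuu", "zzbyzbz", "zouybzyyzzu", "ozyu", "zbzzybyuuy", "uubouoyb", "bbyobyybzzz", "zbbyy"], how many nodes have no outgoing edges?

A leaf is a node with no children — equivalently, the end of a word that is not a proper prefix of any other stored word.
Those words: "bbyobyybzzz", "obubuu", "oybbzzbzu", "oyozuuzzu", "ozyu", "uboyyyzuuub", "uubouoyb", "uyyubzyuou", "uyyyy", "uyzybu", "yybob", "zbbyy", "zbzzybyuuy", "zouybzyyzzu", "zyyuoob", "zzbyzbz"
Leaf count: 16

16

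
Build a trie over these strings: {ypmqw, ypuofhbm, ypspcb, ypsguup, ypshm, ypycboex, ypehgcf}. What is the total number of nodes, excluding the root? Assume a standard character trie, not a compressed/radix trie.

Trie structure (* marks end of a word):
(root)
└─ y
   └─ p
      ├─ e
      │  └─ h
      │     └─ g
      │        └─ c
      │           └─ f *
      ├─ m
      │  └─ q
      │     └─ w *
      ├─ s
      │  ├─ g
      │  │  └─ u
      │  │     └─ u
      │  │        └─ p *
      │  ├─ h
      │  │  └─ m *
      │  └─ p
      │     └─ c
      │        └─ b *
      ├─ u
      │  └─ o
      │     └─ f
      │        └─ h
      │           └─ b
      │              └─ m *
      └─ y
         └─ c
            └─ b
               └─ o
                  └─ e
                     └─ x *
Counting every labelled node above: 32.

32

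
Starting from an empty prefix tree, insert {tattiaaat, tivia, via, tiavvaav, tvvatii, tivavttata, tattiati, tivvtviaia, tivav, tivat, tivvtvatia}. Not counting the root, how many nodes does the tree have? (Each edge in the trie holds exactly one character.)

Count nodes per top-level branch (shared prefixes stored once):
  't'-branch (tattiaaat, tattiati, tiavvaav, tivat, tivav, tivavttata, tivia, tivvtvatia, tivvtviaia, tvvatii): 46 nodes
  'v'-branch (via): 3 nodes
Sum: 49

49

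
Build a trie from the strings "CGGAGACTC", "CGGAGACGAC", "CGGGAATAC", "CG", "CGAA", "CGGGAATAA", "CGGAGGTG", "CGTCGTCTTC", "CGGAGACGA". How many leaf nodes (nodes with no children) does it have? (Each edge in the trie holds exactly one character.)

A leaf is a node with no children — equivalently, the end of a word that is not a proper prefix of any other stored word.
Those words: "CGAA", "CGGAGACGAC", "CGGAGACTC", "CGGAGGTG", "CGGGAATAA", "CGGGAATAC", "CGTCGTCTTC"
Leaf count: 7

7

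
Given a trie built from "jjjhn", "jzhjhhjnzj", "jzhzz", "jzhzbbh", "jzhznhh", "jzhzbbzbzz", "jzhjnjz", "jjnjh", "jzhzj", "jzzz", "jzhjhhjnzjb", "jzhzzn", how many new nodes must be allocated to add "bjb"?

Nothing in the trie begins with "b"; the whole of "bjb" is new.
3 − 0 = 3 new nodes.

3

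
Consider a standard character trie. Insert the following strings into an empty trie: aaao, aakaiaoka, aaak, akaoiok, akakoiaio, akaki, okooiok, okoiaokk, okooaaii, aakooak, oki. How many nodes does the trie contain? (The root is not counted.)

46

Trace insertions, counting only characters that open a new branch:
  "aaao" → 4 new (a, a, a, o)
  "aakaiaoka" → prefix "aa" already present; 7 new (k, a, i, a, o, k, a)
  "aaak" → prefix "aaa" already present; 1 new (k)
  "akaoiok" → prefix "a" already present; 6 new (k, a, o, i, o, k)
  "akakoiaio" → prefix "aka" already present; 6 new (k, o, i, a, i, o)
  "akaki" → prefix "akak" already present; 1 new (i)
  "okooiok" → 7 new (o, k, o, o, i, o, k)
  "okoiaokk" → prefix "oko" already present; 5 new (i, a, o, k, k)
  "okooaaii" → prefix "okoo" already present; 4 new (a, a, i, i)
  "aakooak" → prefix "aak" already present; 4 new (o, o, a, k)
  "oki" → prefix "ok" already present; 1 new (i)
Total nodes = 4 + 7 + 1 + 6 + 6 + 1 + 7 + 5 + 4 + 4 + 1 = 46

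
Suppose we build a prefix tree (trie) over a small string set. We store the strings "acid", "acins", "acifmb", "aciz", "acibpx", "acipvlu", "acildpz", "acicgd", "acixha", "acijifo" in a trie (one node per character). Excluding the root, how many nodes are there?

31

Count nodes per top-level branch (shared prefixes stored once):
  'a'-branch (acibpx, acicgd, acid, acifmb, acijifo, acildpz, acins, acipvlu, acixha, aciz): 31 nodes
Sum: 31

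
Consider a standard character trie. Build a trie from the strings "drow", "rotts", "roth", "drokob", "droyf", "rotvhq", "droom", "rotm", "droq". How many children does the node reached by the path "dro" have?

Follow the path "dro" to its node, then look at its outgoing edges.
Characters that immediately follow "dro" among the stored strings: {k, o, q, w, y}.
That node has 5 child edges.

5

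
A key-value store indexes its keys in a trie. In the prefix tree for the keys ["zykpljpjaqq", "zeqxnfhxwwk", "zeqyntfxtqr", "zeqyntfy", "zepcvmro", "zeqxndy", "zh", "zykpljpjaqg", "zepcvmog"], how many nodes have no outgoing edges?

9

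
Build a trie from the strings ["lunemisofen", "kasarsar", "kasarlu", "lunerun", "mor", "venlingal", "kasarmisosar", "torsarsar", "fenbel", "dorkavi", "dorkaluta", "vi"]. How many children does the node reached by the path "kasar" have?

3

The children of the "kasar" node are the distinct next characters among strings starting with "kasar".
Distinct next characters after "kasar": l, m, s.
That node has 3 child edges.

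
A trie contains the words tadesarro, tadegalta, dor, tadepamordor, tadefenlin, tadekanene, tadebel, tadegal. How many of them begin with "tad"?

7

Filter for entries beginning with "tad":
Matches: "tadebel", "tadefenlin", "tadegal", "tadegalta", "tadekanene", "tadepamordor", "tadesarro"
Count: 7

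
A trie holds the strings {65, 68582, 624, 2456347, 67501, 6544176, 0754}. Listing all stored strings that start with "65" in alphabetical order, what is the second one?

6544176

Filter for "65…" and sort: "65", "6544176"
The 2nd is 6544176.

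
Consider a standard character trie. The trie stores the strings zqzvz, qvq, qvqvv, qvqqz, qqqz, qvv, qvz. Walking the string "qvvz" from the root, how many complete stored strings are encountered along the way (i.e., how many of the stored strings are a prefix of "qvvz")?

1

Traverse "qvvz" character by character; count nodes along the way that are marked as word ends.
Prefixes of the query that are stored words: "qvv"
Count: 1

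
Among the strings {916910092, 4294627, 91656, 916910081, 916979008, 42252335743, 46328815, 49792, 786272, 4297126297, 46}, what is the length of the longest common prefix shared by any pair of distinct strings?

The deepest shared node is where two words last agree before diverging.
e.g. "916910081" and "916910092" share the prefix "9169100" of length 7; no pair shares a longer one.
Longest shared-prefix length: 7

7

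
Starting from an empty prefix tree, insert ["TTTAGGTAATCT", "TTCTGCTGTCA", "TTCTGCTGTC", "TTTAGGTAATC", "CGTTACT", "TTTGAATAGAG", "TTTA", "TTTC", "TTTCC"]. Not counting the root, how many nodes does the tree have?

38

Count nodes per top-level branch (shared prefixes stored once):
  'C'-branch (CGTTACT): 7 nodes
  'T'-branch (TTCTGCTGTC, TTCTGCTGTCA, TTTA, TTTAGGTAATC, TTTAGGTAATCT, TTTC, TTTCC, TTTGAATAGAG): 31 nodes
Sum: 38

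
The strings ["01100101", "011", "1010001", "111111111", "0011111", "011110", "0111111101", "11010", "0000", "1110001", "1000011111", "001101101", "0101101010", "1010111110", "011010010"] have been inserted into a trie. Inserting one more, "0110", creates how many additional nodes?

"0110" is already a full path in the trie; only an end-marker is added.
No new nodes are needed: 0.

0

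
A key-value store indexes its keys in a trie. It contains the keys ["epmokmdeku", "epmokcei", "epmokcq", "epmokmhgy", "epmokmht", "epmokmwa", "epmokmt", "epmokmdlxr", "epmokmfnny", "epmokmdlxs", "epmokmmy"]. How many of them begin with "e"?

Walk to "e"; the words in its subtree are exactly those with that prefix.
Matches: "epmokcei", "epmokcq", "epmokmdeku", "epmokmdlxr", "epmokmdlxs", "epmokmfnny", "epmokmhgy", "epmokmht", "epmokmmy", "epmokmt", "epmokmwa"
Count: 11

11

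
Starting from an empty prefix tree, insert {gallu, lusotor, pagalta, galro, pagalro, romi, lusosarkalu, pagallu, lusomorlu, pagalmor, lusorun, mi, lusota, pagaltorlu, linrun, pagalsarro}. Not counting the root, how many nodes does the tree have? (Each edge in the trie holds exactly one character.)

64

For each word, the new-node count is its length minus the longest prefix already in the trie:
  "gallu" → 5 new (g, a, l, l, u)
  "lusotor" → 7 new (l, u, s, o, t, o, r)
  "pagalta" → 7 new (p, a, g, a, l, t, a)
  "galro" → prefix "gal" already present; 2 new (r, o)
  "pagalro" → prefix "pagal" already present; 2 new (r, o)
  "romi" → 4 new (r, o, m, i)
  "lusosarkalu" → prefix "luso" already present; 7 new (s, a, r, k, a, l, u)
  "pagallu" → prefix "pagal" already present; 2 new (l, u)
  "lusomorlu" → prefix "luso" already present; 5 new (m, o, r, l, u)
  "pagalmor" → prefix "pagal" already present; 3 new (m, o, r)
  "lusorun" → prefix "luso" already present; 3 new (r, u, n)
  "mi" → 2 new (m, i)
  "lusota" → prefix "lusot" already present; 1 new (a)
  "pagaltorlu" → prefix "pagalt" already present; 4 new (o, r, l, u)
  "linrun" → prefix "l" already present; 5 new (i, n, r, u, n)
  "pagalsarro" → prefix "pagal" already present; 5 new (s, a, r, r, o)
Total nodes = 5 + 7 + 7 + 2 + 2 + 4 + 7 + 2 + 5 + 3 + 3 + 2 + 1 + 4 + 5 + 5 = 64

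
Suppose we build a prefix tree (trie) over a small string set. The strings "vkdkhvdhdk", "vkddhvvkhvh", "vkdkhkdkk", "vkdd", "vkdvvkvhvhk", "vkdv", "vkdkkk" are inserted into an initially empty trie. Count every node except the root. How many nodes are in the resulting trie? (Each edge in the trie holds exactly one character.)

32

For each word, the new-node count is its length minus the longest prefix already in the trie:
  "vkdkhvdhdk" → 10 new (v, k, d, k, h, v, d, h, d, k)
  "vkddhvvkhvh" → prefix "vkd" already present; 8 new (d, h, v, v, k, h, v, h)
  "vkdkhkdkk" → prefix "vkdkh" already present; 4 new (k, d, k, k)
  "vkdd" → prefix "vkdd" already present; 0 new (none)
  "vkdvvkvhvhk" → prefix "vkd" already present; 8 new (v, v, k, v, h, v, h, k)
  "vkdv" → prefix "vkdv" already present; 0 new (none)
  "vkdkkk" → prefix "vkdk" already present; 2 new (k, k)
Total nodes = 10 + 8 + 4 + 0 + 8 + 0 + 2 = 32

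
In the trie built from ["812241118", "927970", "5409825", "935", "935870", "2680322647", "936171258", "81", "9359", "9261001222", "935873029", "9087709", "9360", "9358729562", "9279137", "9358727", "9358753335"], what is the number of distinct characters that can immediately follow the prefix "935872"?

2

The children of the "935872" node are the distinct next characters among strings starting with "935872".
Characters that immediately follow "935872" among the stored strings: {7, 9}.
That node has 2 child edges.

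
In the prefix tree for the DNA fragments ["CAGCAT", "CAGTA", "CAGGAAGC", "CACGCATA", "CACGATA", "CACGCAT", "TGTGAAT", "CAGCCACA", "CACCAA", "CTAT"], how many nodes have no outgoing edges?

9

A leaf is a node with no children — equivalently, the end of a word that is not a proper prefix of any other stored word.
Those words: "CACCAA", "CACGATA", "CACGCATA", "CAGCAT", "CAGCCACA", "CAGGAAGC", "CAGTA", "CTAT", "TGTGAAT"
Leaf count: 9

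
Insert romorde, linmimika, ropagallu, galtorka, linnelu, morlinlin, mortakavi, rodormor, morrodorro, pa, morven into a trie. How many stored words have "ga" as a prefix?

Traverse to the node for "ga", then collect every word in that subtree.
Words under "ga": galtorka
Count: 1

1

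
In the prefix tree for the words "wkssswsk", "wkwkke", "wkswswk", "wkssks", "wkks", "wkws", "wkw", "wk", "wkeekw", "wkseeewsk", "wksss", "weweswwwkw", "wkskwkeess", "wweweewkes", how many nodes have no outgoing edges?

A leaf is a node with no children — equivalently, the end of a word that is not a proper prefix of any other stored word.
Those words: "weweswwwkw", "wkeekw", "wkks", "wkseeewsk", "wkskwkeess", "wkssks", "wkssswsk", "wkswswk", "wkwkke", "wkws", "wweweewkes"
Leaf count: 11

11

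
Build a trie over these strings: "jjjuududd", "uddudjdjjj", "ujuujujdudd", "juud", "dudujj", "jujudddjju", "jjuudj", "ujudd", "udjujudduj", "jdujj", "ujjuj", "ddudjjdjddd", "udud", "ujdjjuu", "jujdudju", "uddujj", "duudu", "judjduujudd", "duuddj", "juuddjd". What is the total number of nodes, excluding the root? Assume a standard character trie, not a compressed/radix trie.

108

Trace insertions, counting only characters that open a new branch:
  "jjjuududd" → 9 new (j, j, j, u, u, d, u, d, d)
  "uddudjdjjj" → 10 new (u, d, d, u, d, j, d, j, j, j)
  "ujuujujdudd" → prefix "u" already present; 10 new (j, u, u, j, u, j, d, u, d, d)
  "juud" → prefix "j" already present; 3 new (u, u, d)
  "dudujj" → 6 new (d, u, d, u, j, j)
  "jujudddjju" → prefix "ju" already present; 8 new (j, u, d, d, d, j, j, u)
  "jjuudj" → prefix "jj" already present; 4 new (u, u, d, j)
  "ujudd" → prefix "uju" already present; 2 new (d, d)
  "udjujudduj" → prefix "ud" already present; 8 new (j, u, j, u, d, d, u, j)
  "jdujj" → prefix "j" already present; 4 new (d, u, j, j)
  "ujjuj" → prefix "uj" already present; 3 new (j, u, j)
  "ddudjjdjddd" → prefix "d" already present; 10 new (d, u, d, j, j, d, j, d, d, d)
  "udud" → prefix "ud" already present; 2 new (u, d)
  "ujdjjuu" → prefix "uj" already present; 5 new (d, j, j, u, u)
  "jujdudju" → prefix "juj" already present; 5 new (d, u, d, j, u)
  "uddujj" → prefix "uddu" already present; 2 new (j, j)
  "duudu" → prefix "du" already present; 3 new (u, d, u)
  "judjduujudd" → prefix "ju" already present; 9 new (d, j, d, u, u, j, u, d, d)
  "duuddj" → prefix "duud" already present; 2 new (d, j)
  "juuddjd" → prefix "juud" already present; 3 new (d, j, d)
Total nodes = 9 + 10 + 10 + 3 + 6 + 8 + 4 + 2 + 8 + 4 + 3 + 10 + 2 + 5 + 5 + 2 + 3 + 9 + 2 + 3 = 108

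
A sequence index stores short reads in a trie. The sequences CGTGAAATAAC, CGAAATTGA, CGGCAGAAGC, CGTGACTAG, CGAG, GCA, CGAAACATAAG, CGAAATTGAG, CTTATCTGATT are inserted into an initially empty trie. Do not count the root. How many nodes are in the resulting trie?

51

Insert word by word; a character creates a node only if that edge doesn't already exist:
  "CGTGAAATAAC" → 11 new (C, G, T, G, A, A, A, T, A, A, C)
  "CGAAATTGA" → prefix "CG" already present; 7 new (A, A, A, T, T, G, A)
  "CGGCAGAAGC" → prefix "CG" already present; 8 new (G, C, A, G, A, A, G, C)
  "CGTGACTAG" → prefix "CGTGA" already present; 4 new (C, T, A, G)
  "CGAG" → prefix "CGA" already present; 1 new (G)
  "GCA" → 3 new (G, C, A)
  "CGAAACATAAG" → prefix "CGAAA" already present; 6 new (C, A, T, A, A, G)
  "CGAAATTGAG" → prefix "CGAAATTGA" already present; 1 new (G)
  "CTTATCTGATT" → prefix "C" already present; 10 new (T, T, A, T, C, T, G, A, T, T)
Total nodes = 11 + 7 + 8 + 4 + 1 + 3 + 6 + 1 + 10 = 51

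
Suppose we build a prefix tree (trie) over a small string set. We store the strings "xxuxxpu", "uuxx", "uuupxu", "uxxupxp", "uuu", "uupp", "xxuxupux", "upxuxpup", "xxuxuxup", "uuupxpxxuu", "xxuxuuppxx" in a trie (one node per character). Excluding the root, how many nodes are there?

47

Trace insertions, counting only characters that open a new branch:
  "xxuxxpu" → 7 new (x, x, u, x, x, p, u)
  "uuxx" → 4 new (u, u, x, x)
  "uuupxu" → prefix "uu" already present; 4 new (u, p, x, u)
  "uxxupxp" → prefix "u" already present; 6 new (x, x, u, p, x, p)
  "uuu" → prefix "uuu" already present; 0 new (none)
  "uupp" → prefix "uu" already present; 2 new (p, p)
  "xxuxupux" → prefix "xxux" already present; 4 new (u, p, u, x)
  "upxuxpup" → prefix "u" already present; 7 new (p, x, u, x, p, u, p)
  "xxuxuxup" → prefix "xxuxu" already present; 3 new (x, u, p)
  "uuupxpxxuu" → prefix "uuupx" already present; 5 new (p, x, x, u, u)
  "xxuxuuppxx" → prefix "xxuxu" already present; 5 new (u, p, p, x, x)
Total nodes = 7 + 4 + 4 + 6 + 0 + 2 + 4 + 7 + 3 + 5 + 5 = 47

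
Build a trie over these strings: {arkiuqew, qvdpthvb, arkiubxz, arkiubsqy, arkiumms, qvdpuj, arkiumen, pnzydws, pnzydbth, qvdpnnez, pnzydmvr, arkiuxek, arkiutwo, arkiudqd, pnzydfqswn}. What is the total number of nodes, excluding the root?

60

Insert word by word; a character creates a node only if that edge doesn't already exist:
  "arkiuqew" → 8 new (a, r, k, i, u, q, e, w)
  "qvdpthvb" → 8 new (q, v, d, p, t, h, v, b)
  "arkiubxz" → prefix "arkiu" already present; 3 new (b, x, z)
  "arkiubsqy" → prefix "arkiub" already present; 3 new (s, q, y)
  "arkiumms" → prefix "arkiu" already present; 3 new (m, m, s)
  "qvdpuj" → prefix "qvdp" already present; 2 new (u, j)
  "arkiumen" → prefix "arkium" already present; 2 new (e, n)
  "pnzydws" → 7 new (p, n, z, y, d, w, s)
  "pnzydbth" → prefix "pnzyd" already present; 3 new (b, t, h)
  "qvdpnnez" → prefix "qvdp" already present; 4 new (n, n, e, z)
  "pnzydmvr" → prefix "pnzyd" already present; 3 new (m, v, r)
  "arkiuxek" → prefix "arkiu" already present; 3 new (x, e, k)
  "arkiutwo" → prefix "arkiu" already present; 3 new (t, w, o)
  "arkiudqd" → prefix "arkiu" already present; 3 new (d, q, d)
  "pnzydfqswn" → prefix "pnzyd" already present; 5 new (f, q, s, w, n)
Total nodes = 8 + 8 + 3 + 3 + 3 + 2 + 2 + 7 + 3 + 4 + 3 + 3 + 3 + 3 + 5 = 60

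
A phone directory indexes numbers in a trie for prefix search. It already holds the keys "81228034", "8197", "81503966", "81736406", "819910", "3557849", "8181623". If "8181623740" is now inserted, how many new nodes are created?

3

The longest prefix of "8181623740" already in the trie is "8181623" (length 7).
So 10 − 7 = 3 new nodes.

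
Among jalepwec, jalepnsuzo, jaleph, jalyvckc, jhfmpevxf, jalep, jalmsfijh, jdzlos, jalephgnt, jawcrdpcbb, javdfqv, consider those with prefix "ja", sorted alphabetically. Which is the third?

jalephgnt

Words with prefix "ja", in lexicographic order: "jalep", "jaleph", "jalephgnt", "jalepnsuzo", "jalepwec", "jalmsfijh", "jalyvckc", "javdfqv", "jawcrdpcbb"
Position 3: jalephgnt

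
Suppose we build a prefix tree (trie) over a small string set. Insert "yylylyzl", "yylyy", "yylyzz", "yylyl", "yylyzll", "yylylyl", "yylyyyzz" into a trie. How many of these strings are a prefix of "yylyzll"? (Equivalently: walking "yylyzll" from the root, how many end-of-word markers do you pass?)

1

Check each prefix of "yylyzll" against the stored set — each match is an end-marker on the path.
Prefixes of the query that are stored words: "yylyzll"
Count: 1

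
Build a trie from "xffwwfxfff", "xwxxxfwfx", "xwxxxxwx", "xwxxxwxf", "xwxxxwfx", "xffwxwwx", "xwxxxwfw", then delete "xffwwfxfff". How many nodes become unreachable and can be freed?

Walk "xffwwfxfff" from the leaf back toward the root, removing each node that no remaining word uses.
The suffix "wfxfff" (6 nodes) is used only by "xffwwfxfff"; the node for "xffw" still has the child "x", so pruning stops there.
Nodes removed: 6

6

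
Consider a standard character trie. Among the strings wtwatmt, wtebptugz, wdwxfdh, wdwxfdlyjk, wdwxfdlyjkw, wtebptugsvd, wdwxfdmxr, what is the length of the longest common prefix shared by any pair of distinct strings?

10

Equivalently: take the maximum, over all pairs, of their longest common prefix length.
"wdwxfdlyjk" and "wdwxfdlyjkw" agree on "wdwxfdlyjk" (10 characters) before diverging; nothing deeper is shared.
Longest shared-prefix length: 10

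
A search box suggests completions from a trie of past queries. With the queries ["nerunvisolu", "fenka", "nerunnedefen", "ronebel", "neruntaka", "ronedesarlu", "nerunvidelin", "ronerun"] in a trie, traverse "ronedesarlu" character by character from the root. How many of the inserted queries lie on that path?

Traverse "ronedesarlu" character by character; count nodes along the way that are marked as word ends.
Prefixes of the query that are stored words: "ronedesarlu"
Count: 1

1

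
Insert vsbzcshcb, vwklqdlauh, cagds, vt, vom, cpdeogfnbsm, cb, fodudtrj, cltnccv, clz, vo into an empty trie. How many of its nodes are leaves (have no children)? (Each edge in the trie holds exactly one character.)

10

Leaves are exactly the stored words that no other stored word extends.
Those words: "cagds", "cb", "cltnccv", "clz", "cpdeogfnbsm", "fodudtrj", "vom", "vsbzcshcb", "vt", "vwklqdlauh"
Leaf count: 10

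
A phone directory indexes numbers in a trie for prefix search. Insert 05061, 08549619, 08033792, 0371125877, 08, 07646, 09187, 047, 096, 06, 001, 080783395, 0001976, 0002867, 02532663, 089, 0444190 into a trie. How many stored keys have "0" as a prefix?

Filter for entries beginning with "0":
Words under "0": 0001976, 0002867, 001, 02532663, 0371125877, 0444190, 047, 05061, 06, 07646, 08, 08033792, 080783395, 08549619, 089, 09187, 096
Count: 17

17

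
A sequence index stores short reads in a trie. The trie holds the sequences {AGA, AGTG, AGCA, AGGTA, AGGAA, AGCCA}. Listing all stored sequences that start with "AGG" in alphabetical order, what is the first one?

AGGAA

Filter for "AGG…" and sort: "AGGAA", "AGGTA"
Position 1: AGGAA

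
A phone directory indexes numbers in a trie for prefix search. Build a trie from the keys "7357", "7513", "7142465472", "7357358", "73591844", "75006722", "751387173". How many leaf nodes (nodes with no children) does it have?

5

A leaf is a node with no children — equivalently, the end of a word that is not a proper prefix of any other stored word.
Those words: "7142465472", "7357358", "73591844", "75006722", "751387173"
Leaf count: 5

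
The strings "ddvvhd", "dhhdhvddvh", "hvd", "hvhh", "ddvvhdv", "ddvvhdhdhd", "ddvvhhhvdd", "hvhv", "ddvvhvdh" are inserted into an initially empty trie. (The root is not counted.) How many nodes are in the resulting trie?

34

Insert word by word; a character creates a node only if that edge doesn't already exist:
  "ddvvhd" → 6 new (d, d, v, v, h, d)
  "dhhdhvddvh" → prefix "d" already present; 9 new (h, h, d, h, v, d, d, v, h)
  "hvd" → 3 new (h, v, d)
  "hvhh" → prefix "hv" already present; 2 new (h, h)
  "ddvvhdv" → prefix "ddvvhd" already present; 1 new (v)
  "ddvvhdhdhd" → prefix "ddvvhd" already present; 4 new (h, d, h, d)
  "ddvvhhhvdd" → prefix "ddvvh" already present; 5 new (h, h, v, d, d)
  "hvhv" → prefix "hvh" already present; 1 new (v)
  "ddvvhvdh" → prefix "ddvvh" already present; 3 new (v, d, h)
Total nodes = 6 + 9 + 3 + 2 + 1 + 4 + 5 + 1 + 3 = 34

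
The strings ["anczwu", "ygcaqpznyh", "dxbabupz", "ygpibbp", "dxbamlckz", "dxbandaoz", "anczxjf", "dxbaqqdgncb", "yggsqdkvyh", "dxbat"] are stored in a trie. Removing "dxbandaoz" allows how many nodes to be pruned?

5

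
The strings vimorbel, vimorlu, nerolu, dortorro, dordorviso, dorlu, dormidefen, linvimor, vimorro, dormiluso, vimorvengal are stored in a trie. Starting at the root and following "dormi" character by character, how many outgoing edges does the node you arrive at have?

Follow the path "dormi" to its node, then look at its outgoing edges.
Distinct next characters after "dormi": d, l.
That node has 2 child edges.

2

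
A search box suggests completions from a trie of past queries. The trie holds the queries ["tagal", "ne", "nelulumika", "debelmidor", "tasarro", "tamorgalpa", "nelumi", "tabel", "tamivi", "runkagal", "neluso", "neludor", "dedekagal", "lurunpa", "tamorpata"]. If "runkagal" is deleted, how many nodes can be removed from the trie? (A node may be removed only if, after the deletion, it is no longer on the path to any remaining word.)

8

Walk "runkagal" from the leaf back toward the root, removing each node that no remaining word uses.
No other word shares any prefix with "runkagal", so all 8 of its nodes go.
Nodes removed: 8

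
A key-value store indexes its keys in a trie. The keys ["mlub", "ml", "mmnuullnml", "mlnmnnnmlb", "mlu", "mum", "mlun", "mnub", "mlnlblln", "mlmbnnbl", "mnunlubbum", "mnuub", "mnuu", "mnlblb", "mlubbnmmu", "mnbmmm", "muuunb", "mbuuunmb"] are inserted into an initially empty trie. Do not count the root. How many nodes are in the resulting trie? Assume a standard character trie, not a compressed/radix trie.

Trace insertions, counting only characters that open a new branch:
  "mlub" → 4 new (m, l, u, b)
  "ml" → prefix "ml" already present; 0 new (none)
  "mmnuullnml" → prefix "m" already present; 9 new (m, n, u, u, l, l, n, m, l)
  "mlnmnnnmlb" → prefix "ml" already present; 8 new (n, m, n, n, n, m, l, b)
  "mlu" → prefix "mlu" already present; 0 new (none)
  "mum" → prefix "m" already present; 2 new (u, m)
  "mlun" → prefix "mlu" already present; 1 new (n)
  "mnub" → prefix "m" already present; 3 new (n, u, b)
  "mlnlblln" → prefix "mln" already present; 5 new (l, b, l, l, n)
  "mlmbnnbl" → prefix "ml" already present; 6 new (m, b, n, n, b, l)
  "mnunlubbum" → prefix "mnu" already present; 7 new (n, l, u, b, b, u, m)
  "mnuub" → prefix "mnu" already present; 2 new (u, b)
  "mnuu" → prefix "mnuu" already present; 0 new (none)
  "mnlblb" → prefix "mn" already present; 4 new (l, b, l, b)
  "mlubbnmmu" → prefix "mlub" already present; 5 new (b, n, m, m, u)
  "mnbmmm" → prefix "mn" already present; 4 new (b, m, m, m)
  "muuunb" → prefix "mu" already present; 4 new (u, u, n, b)
  "mbuuunmb" → prefix "m" already present; 7 new (b, u, u, u, n, m, b)
Total nodes = 4 + 0 + 9 + 8 + 0 + 2 + 1 + 3 + 5 + 6 + 7 + 2 + 0 + 4 + 5 + 4 + 4 + 7 = 71

71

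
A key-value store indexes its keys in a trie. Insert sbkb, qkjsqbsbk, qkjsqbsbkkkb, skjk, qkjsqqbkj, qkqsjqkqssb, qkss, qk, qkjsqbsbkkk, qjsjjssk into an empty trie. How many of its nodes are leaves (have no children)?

7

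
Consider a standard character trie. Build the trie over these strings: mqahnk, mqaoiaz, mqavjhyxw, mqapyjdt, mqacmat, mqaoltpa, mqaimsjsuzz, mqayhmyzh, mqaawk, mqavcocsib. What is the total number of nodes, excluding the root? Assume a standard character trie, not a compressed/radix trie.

For each word, the new-node count is its length minus the longest prefix already in the trie:
  "mqahnk" → 6 new (m, q, a, h, n, k)
  "mqaoiaz" → prefix "mqa" already present; 4 new (o, i, a, z)
  "mqavjhyxw" → prefix "mqa" already present; 6 new (v, j, h, y, x, w)
  "mqapyjdt" → prefix "mqa" already present; 5 new (p, y, j, d, t)
  "mqacmat" → prefix "mqa" already present; 4 new (c, m, a, t)
  "mqaoltpa" → prefix "mqao" already present; 4 new (l, t, p, a)
  "mqaimsjsuzz" → prefix "mqa" already present; 8 new (i, m, s, j, s, u, z, z)
  "mqayhmyzh" → prefix "mqa" already present; 6 new (y, h, m, y, z, h)
  "mqaawk" → prefix "mqa" already present; 3 new (a, w, k)
  "mqavcocsib" → prefix "mqav" already present; 6 new (c, o, c, s, i, b)
Total nodes = 6 + 4 + 6 + 5 + 4 + 4 + 8 + 6 + 3 + 6 = 52

52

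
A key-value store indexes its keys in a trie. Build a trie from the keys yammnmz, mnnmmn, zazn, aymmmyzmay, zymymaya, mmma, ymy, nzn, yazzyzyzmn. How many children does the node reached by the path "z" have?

Follow the path "z" to its node, then look at its outgoing edges.
Distinct next characters after "z": a, y.
That node has 2 child edges.

2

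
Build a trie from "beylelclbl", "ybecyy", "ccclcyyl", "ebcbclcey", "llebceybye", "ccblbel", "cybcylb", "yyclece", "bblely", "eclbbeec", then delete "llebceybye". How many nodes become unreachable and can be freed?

Walk "llebceybye" from the leaf back toward the root, removing each node that no remaining word uses.
No other word shares any prefix with "llebceybye", so all 10 of its nodes go.
Nodes removed: 10

10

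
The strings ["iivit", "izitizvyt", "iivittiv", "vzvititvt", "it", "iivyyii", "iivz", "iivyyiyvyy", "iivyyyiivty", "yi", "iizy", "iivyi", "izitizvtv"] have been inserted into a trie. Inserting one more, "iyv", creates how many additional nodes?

"i" is already a path in the trie; the remaining "yv" must be added.
New nodes needed: |"iyv"| − 1 = 3 − 1 = 2.

2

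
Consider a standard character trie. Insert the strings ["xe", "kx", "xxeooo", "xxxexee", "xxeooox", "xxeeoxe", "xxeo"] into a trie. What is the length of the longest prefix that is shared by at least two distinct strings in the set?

6

The deepest shared node is where two words last agree before diverging.
e.g. "xxeooo" and "xxeooox" share the prefix "xxeooo" of length 6; no pair shares a longer one.
Longest shared-prefix length: 6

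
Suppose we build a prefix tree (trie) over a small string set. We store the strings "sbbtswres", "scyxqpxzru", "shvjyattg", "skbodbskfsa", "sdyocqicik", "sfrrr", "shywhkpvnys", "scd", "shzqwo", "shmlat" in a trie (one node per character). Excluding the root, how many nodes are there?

Count nodes per top-level branch (shared prefixes stored once):
  's'-branch (sbbtswres, scd, scyxqpxzru, sdyocqicik, sfrrr, shmlat, shvjyattg, shywhkpvnys, shzqwo, skbodbskfsa): 67 nodes
Sum: 67

67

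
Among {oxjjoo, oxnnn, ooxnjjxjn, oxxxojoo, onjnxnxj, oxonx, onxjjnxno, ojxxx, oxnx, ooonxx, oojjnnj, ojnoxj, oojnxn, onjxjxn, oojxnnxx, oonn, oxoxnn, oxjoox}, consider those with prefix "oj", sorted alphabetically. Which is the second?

ojxxx

DFS of the "oj" subtree visits, in order: "ojnoxj", "ojxxx"
Position 2: ojxxx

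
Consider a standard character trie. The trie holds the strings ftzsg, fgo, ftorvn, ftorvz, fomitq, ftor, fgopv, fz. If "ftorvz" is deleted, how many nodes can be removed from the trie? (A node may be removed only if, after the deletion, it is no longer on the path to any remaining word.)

1

A node on "ftorvz"'s path can go only if nothing else ends at it or branches off below it.
The suffix "z" (1 node) is used only by "ftorvz"; the node for "ftorv" still has the child "n", so pruning stops there.
Nodes removed: 1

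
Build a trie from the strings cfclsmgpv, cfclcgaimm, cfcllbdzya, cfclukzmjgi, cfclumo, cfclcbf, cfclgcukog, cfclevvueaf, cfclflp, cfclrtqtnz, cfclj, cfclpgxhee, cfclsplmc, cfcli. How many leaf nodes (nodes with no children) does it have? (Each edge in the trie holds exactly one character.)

14

Leaves are exactly the stored words that no other stored word extends.
Those words: "cfclcbf", "cfclcgaimm", "cfclevvueaf", "cfclflp", "cfclgcukog", "cfcli", "cfclj", "cfcllbdzya", "cfclpgxhee", "cfclrtqtnz", "cfclsmgpv", "cfclsplmc", "cfclukzmjgi", "cfclumo"
Leaf count: 14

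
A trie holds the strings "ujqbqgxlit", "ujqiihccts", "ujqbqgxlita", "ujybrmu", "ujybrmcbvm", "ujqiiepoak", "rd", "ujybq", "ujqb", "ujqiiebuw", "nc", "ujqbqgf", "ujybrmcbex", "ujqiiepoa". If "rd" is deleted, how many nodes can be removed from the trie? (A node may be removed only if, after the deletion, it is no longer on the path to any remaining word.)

A node on "rd"'s path can go only if nothing else ends at it or branches off below it.
No other word shares any prefix with "rd", so all 2 of its nodes go.
Nodes removed: 2

2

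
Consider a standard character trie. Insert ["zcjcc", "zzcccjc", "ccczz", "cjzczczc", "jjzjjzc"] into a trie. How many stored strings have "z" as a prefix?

2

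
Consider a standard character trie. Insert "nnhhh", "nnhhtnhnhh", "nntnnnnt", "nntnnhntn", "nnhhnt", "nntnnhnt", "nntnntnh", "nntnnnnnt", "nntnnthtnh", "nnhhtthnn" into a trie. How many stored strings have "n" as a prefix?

Traverse to the node for "n", then collect every word in that subtree.
Words under "n": nnhhh, nnhhnt, nnhhtnhnhh, nnhhtthnn, nntnnhnt, nntnnhntn, nntnnnnnt, nntnnnnt, nntnnthtnh, nntnntnh
Count: 10

10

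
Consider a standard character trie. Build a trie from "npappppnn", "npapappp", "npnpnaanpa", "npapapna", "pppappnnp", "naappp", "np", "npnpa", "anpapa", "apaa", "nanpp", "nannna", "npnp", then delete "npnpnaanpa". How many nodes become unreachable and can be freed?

After clearing the end-marker at "npnpnaanpa", prune upward until reaching a node still needed by another word.
The suffix "naanpa" (6 nodes) is used only by "npnpnaanpa"; the node for "npnp" still has the child "a", so pruning stops there.
Nodes removed: 6

6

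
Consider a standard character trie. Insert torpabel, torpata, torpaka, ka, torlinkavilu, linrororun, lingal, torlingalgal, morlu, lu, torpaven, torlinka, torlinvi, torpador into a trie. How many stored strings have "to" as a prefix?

9

Traverse to the node for "to", then collect every word in that subtree.
Words under "to": torlingalgal, torlinka, torlinkavilu, torlinvi, torpabel, torpador, torpaka, torpata, torpaven
Count: 9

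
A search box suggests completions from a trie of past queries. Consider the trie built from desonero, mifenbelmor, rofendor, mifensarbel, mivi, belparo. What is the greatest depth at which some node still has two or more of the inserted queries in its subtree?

5

Equivalently: take the maximum, over all pairs, of their longest common prefix length.
"mifenbelmor" and "mifensarbel" agree on "mifen" (5 characters) before diverging; nothing deeper is shared.
Longest shared-prefix length: 5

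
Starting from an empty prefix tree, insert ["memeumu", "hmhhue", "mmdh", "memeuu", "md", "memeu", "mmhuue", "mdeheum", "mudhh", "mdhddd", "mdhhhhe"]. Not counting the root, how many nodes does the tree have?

39

Insert word by word; a character creates a node only if that edge doesn't already exist:
  "memeumu" → 7 new (m, e, m, e, u, m, u)
  "hmhhue" → 6 new (h, m, h, h, u, e)
  "mmdh" → prefix "m" already present; 3 new (m, d, h)
  "memeuu" → prefix "memeu" already present; 1 new (u)
  "md" → prefix "m" already present; 1 new (d)
  "memeu" → prefix "memeu" already present; 0 new (none)
  "mmhuue" → prefix "mm" already present; 4 new (h, u, u, e)
  "mdeheum" → prefix "md" already present; 5 new (e, h, e, u, m)
  "mudhh" → prefix "m" already present; 4 new (u, d, h, h)
  "mdhddd" → prefix "md" already present; 4 new (h, d, d, d)
  "mdhhhhe" → prefix "mdh" already present; 4 new (h, h, h, e)
Total nodes = 7 + 6 + 3 + 1 + 1 + 0 + 4 + 5 + 4 + 4 + 4 = 39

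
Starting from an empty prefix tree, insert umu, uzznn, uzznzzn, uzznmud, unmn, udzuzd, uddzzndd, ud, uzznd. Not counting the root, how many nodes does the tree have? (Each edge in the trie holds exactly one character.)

28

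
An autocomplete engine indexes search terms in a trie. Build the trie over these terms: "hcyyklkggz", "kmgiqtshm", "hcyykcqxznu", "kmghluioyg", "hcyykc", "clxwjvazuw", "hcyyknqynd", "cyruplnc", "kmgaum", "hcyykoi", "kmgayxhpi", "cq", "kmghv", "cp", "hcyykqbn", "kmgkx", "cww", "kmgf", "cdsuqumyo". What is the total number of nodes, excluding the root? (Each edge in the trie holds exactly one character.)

Trace insertions, counting only characters that open a new branch:
  "hcyyklkggz" → 10 new (h, c, y, y, k, l, k, g, g, z)
  "kmgiqtshm" → 9 new (k, m, g, i, q, t, s, h, m)
  "hcyykcqxznu" → prefix "hcyyk" already present; 6 new (c, q, x, z, n, u)
  "kmghluioyg" → prefix "kmg" already present; 7 new (h, l, u, i, o, y, g)
  "hcyykc" → prefix "hcyykc" already present; 0 new (none)
  "clxwjvazuw" → 10 new (c, l, x, w, j, v, a, z, u, w)
  "hcyyknqynd" → prefix "hcyyk" already present; 5 new (n, q, y, n, d)
  "cyruplnc" → prefix "c" already present; 7 new (y, r, u, p, l, n, c)
  "kmgaum" → prefix "kmg" already present; 3 new (a, u, m)
  "hcyykoi" → prefix "hcyyk" already present; 2 new (o, i)
  "kmgayxhpi" → prefix "kmga" already present; 5 new (y, x, h, p, i)
  "cq" → prefix "c" already present; 1 new (q)
  "kmghv" → prefix "kmgh" already present; 1 new (v)
  "cp" → prefix "c" already present; 1 new (p)
  "hcyykqbn" → prefix "hcyyk" already present; 3 new (q, b, n)
  "kmgkx" → prefix "kmg" already present; 2 new (k, x)
  "cww" → prefix "c" already present; 2 new (w, w)
  "kmgf" → prefix "kmg" already present; 1 new (f)
  "cdsuqumyo" → prefix "c" already present; 8 new (d, s, u, q, u, m, y, o)
Total nodes = 10 + 9 + 6 + 7 + 0 + 10 + 5 + 7 + 3 + 2 + 5 + 1 + 1 + 1 + 3 + 2 + 2 + 1 + 8 = 83

83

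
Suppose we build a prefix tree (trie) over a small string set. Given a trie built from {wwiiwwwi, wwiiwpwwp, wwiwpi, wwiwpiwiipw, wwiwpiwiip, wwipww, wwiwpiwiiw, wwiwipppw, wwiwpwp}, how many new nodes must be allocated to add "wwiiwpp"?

1

The longest prefix of "wwiiwpp" already in the trie is "wwiiwp" (length 6).
So 7 − 6 = 1 new nodes.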